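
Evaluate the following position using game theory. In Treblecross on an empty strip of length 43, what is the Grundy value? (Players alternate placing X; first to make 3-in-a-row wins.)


Treblecross: place X on empty cells; 3-in-a-row wins.
Playing within two cells of an existing X lets the opponent win at once, so sensible play treats the cells i-2..i+2 around each X as dead. The player left with no safe cell loses, so this is a normal-play take-away game on strips of safe cells.
Placing X at cell i (0-indexed) of a strip of k safe cells leaves independent strips of sizes max(0, i-2) and max(0, k-i-3). Hence G(k) = mex{ G(max(0,i-2)) XOR G(max(0,k-i-3)) : 0 <= i < k }, with G(0) = 0.
G(1): splits (0,0):0^0=0 -> mex({0}) = 1
G(2): splits (0,0):0^0=0 -> mex({0}) = 1
G(3): splits (0,0):0^0=0 -> mex({0}) = 1
G(4): splits (0,1):0^1=1 (0,0):0^0=0 -> mex({0, 1}) = 2
G(5): splits (0,2):0^1=1 (0,1):0^1=1 (0,0):0^0=0 -> mex({0, 1}) = 2
G(6) = mex({1}) = 0
G(7) = mex({0, 1, 2}) = 3
G(8) = mex({0, 1, 2}) = 3
G(9) = mex({0, 2}) = 1
G(10) = mex({0, 2, 3}) = 1
G(11) = mex({0, 3}) = 1
G(12) = mex({1, 3}) = 0
G(13) = mex({0, 1, 2, 3}) = 4
G(14) = mex({0, 1, 2}) = 3
G(15) = mex({0, 1, 2}) = 3
G(16) = mex({0, 1, 2, 4}) = 3
G(17) = mex({0, 1, 3, 4}) = 2
G(18) = mex({0, 1, 3, 4}) = 2
G(19) = mex({0, 1, 3, 5}) = 2
G(20) = mex({0, 1, 2, 3, 5}) = 4
G(21) = mex({0, 1, 2, 3, 5}) = 4
G(22) = mex({1, 2, 6}) = 0
G(23) = mex({0, 1, 2, 3, 4, 6}) = 5
G(24) = mex({0, 1, 2, 3, 4}) = 5
G(25) = mex({0, 1, 3, 4, 7}) = 2
G(26) = mex({0, 1, 3, 4, 5, 7}) = 2
G(27) = mex({0, 1, 3, 5}) = 2
G(28) = mex({0, 1, 2, 5}) = 3
G(29) = mex({0, 1, 2, 4, 5, 6}) = 3
G(30) = mex({1, 2, 4, 6}) = 0
G(31) = mex({0, 1, 2, 3, 4, 6}) = 5
G(32) = mex({1, 2, 3, 4, 7}) = 0
G(33) = mex({0, 3, 7}) = 1
G(34) = mex({0, 2, 3, 5, 7}) = 1
G(35) = mex({0, 2, 3, 5, 6}) = 1
G(36) = mex({0, 1, 2, 5, 6}) = 3
G(37) = mex({0, 1, 2, 4, 5, 6}) = 3
G(38) = mex({0, 1, 2, 4}) = 3
G(39) = mex({0, 1, 2, 3, 4, 7}) = 5
G(40) = mex({0, 1, 2, 3, 4, 5, 7}) = 6
G(41) = mex({0, 1, 2, 3, 5, 7}) = 4
G(42) = mex({0, 1, 2, 3, 5, 6, 7}) = 4
G(43) = mex({0, 2, 3, 5, 6}) = 1
Therefore G(43) = 1.

1


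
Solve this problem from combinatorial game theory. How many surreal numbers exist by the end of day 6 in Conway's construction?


Day 0: {|} = 0 is born. Count = 1.
Day n: the number of surreal numbers born by day n is 2^(n+1) - 1.
By day 0: 2^1 - 1 = 1
By day 1: 2^2 - 1 = 3
By day 2: 2^3 - 1 = 7
By day 3: 2^4 - 1 = 15
By day 4: 2^5 - 1 = 31
By day 5: 2^6 - 1 = 63
By day 6: 2^7 - 1 = 127
By day 6: 127 surreal numbers.

127


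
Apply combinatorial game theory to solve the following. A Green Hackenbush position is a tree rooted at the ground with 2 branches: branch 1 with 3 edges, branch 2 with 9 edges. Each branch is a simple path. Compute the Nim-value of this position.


The tree has 2 branches from the ground vertex.
In Green Hackenbush, the Nim-value of a simple path of length k is k.
Branch 1: length 3, Nim-value = 3
Branch 2: length 9, Nim-value = 9
Total Nim-value = XOR of all branch values:
0 XOR 3 = 3
3 XOR 9 = 10
Nim-value of the tree = 10

10


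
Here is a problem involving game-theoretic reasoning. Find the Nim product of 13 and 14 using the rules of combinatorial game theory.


Nim multiplication is bilinear over XOR: (u XOR v) * w = (u*w) XOR (v*w).
So we split each operand into its bit components and XOR the pairwise Nim products.
13 = 1 + 4 + 8 (as XOR of powers of 2).
14 = 2 + 4 + 8 (as XOR of powers of 2).
Using the standard Nim-product table on single bits:
  2*2 = 3,   2*4 = 8,   2*8 = 12,
  4*4 = 6,   4*8 = 11,  8*8 = 13,
and  1*x = x (identity), k*l = l*k (commutative).
Pairwise Nim products:
  1 * 2 = 2
  1 * 4 = 4
  1 * 8 = 8
  4 * 2 = 8
  4 * 4 = 6
  4 * 8 = 11
  8 * 2 = 12
  8 * 4 = 11
  8 * 8 = 13
XOR them: 2 XOR 4 XOR 8 XOR 8 XOR 6 XOR 11 XOR 12 XOR 11 XOR 13 = 1.
Result: 13 * 14 = 1 (in Nim).

1


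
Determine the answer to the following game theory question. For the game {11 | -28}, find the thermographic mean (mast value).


Game = {11 | -28}, a switch {a | b} with numbers a > b.
Its thermograph has left wall a - t and right wall b + t, which meet at t = (a - b)/2, where both equal (a + b)/2. So the mast (mean value) is at (a + b)/2.
Mean = (11 + (-28))/2 = -17/2 = -17/2

-17/2


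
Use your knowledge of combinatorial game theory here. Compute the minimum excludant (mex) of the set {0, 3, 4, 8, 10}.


Set = {0, 3, 4, 8, 10}
0 is in the set.
1 is NOT in the set. This is the mex.
mex = 1

1


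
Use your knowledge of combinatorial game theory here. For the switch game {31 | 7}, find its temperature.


The game is {31 | 7}, a switch {a | b} with numbers a > b.
Cooling {a | b} by t gives {a - t | b + t}, which stops being hot when a - t = b + t, i.e. at t = (a - b)/2. So the temperature of a switch is (a - b)/2.
Temperature = (Left option - Right option) / 2
= (31 - (7)) / 2
= 24 / 2
= 12

12


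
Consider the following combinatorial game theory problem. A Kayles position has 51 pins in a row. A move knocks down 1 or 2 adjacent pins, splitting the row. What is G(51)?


Kayles: a move removes 1 or 2 adjacent pins from a contiguous row.
Removing pins from a row of k leaves two independent rows (a, b) with a + b = k - 1 (one pin) or a + b = k - 2 (two pins); an end removal gives a = 0.
By Sprague-Grundy, G(k) = mex{ G(a) XOR G(b) } over all these splits. G(0) = 0.
G(1): splits (0,0):0^0=0 -> mex({0}) = 1
G(2): splits (0,1):0^1=1 (0,0):0^0=0 -> mex({0, 1}) = 2
G(3): splits (0,2):0^2=2 (1,1):1^1=0 (0,1):0^1=1 -> mex({0, 1, 2}) = 3
G(4): splits (0,3):0^3=3 (1,2):1^2=3 (0,2):0^2=2 (1,1):1^1=0 -> mex({0, 2, 3}) = 1
G(5): splits (0,4):0^1=1 (1,3):1^3=2 (2,2):2^2=0 (0,3):0^3=3 (1,2):1^2=3 -> mex({0, 1, 2, 3}) = 4
G(6) = mex({0, 1, 2, 4}) = 3
G(7) = mex({0, 1, 3, 4, 5}) = 2
G(8) = mex({0, 2, 3, 5, 6}) = 1
G(9) = mex({0, 1, 2, 3, 6, 7}) = 4
G(10) = mex({0, 1, 3, 4, 5, 7}) = 2
G(11) = mex({0, 1, 2, 3, 4, 5}) = 6
G(12) = mex({0, 1, 2, 3, 5, 6, 7}) = 4
G(13) = mex({0, 2, 3, 4, 6, 7}) = 1
G(14) = mex({0, 1, 4, 5, 6, 7}) = 2
G(15) = mex({0, 1, 2, 3, 4, 5, 6}) = 7
G(16) = mex({0, 2, 3, 5, 6, 7}) = 1
G(17) = mex({0, 1, 2, 3, 5, 6, 7}) = 4
G(18) = mex({0, 1, 2, 4, 5, 6}) = 3
G(19) = mex({0, 1, 3, 4, 5, 7}) = 2
G(20) = mex({0, 2, 3, 4, 5, 6, 7}) = 1
G(21) = mex({0, 1, 2, 3, 5, 6, 7}) = 4
G(22) = mex({0, 1, 2, 3, 4, 5, 7}) = 6
G(23) = mex({0, 1, 2, 3, 4, 5, 6}) = 7
G(24) = mex({0, 1, 2, 3, 5, 6, 7}) = 4
G(25) = mex({0, 2, 3, 4, 6, 7}) = 1
G(26) = mex({0, 1, 3, 4, 5, 6, 7}) = 2
G(27) = mex({0, 1, 2, 3, 4, 5, 6, 7}) = 8
G(28) = mex({0, 1, 2, 3, 4, 6, 7, 8}) = 5
G(29) = mex({0, 1, 2, 3, 5, 6, 7, 8, 9}) = 4
G(30) = mex({0, 1, 2, 3, 4, 5, 6, 9, 10}) = 7
G(31) = mex({0, 1, 3, 4, 5, 7, 10, 11}) = 2
G(32) = mex({0, 2, 3, 4, 5, 6, 7, 9, 11}) = 1
G(33) = mex({0, 1, 2, 3, 4, 5, 6, 7, 9, 12}) = 8
G(34) = mex({0, 1, 2, 3, 4, 5, 7, 8, 11, 12}) = 6
G(35) = mex({0, 1, 2, 3, 4, 5, 6, 8, 9, 10, 11}) = 7
G(36) = mex({0, 1, 2, 3, 5, 6, 7, 9, 10}) = 4
G(37) = mex({0, 2, 3, 4, 6, 7, 9, 10, 11, 12}) = 1
G(38) = mex({0, 1, 3, 4, 5, 6, 7, 9, 10, 11, 12}) = 2
G(39) = mex({0, 1, 2, 4, 5, 6, 7, 9, 10, 12, 14}) = 3
G(40) = mex({0, 2, 3, 4, 6, 7, 11, 12, 14}) = 1
G(41) = mex({0, 1, 2, 3, 5, 6, 7, 9, 10, 11, 12}) = 4
G(42) = mex({0, 1, 2, 3, 4, 5, 6, 9, 10}) = 7
G(43) = mex({0, 1, 3, 4, 5, 7, 9, 10, 12, 15}) = 2
G(44) = mex({0, 2, 3, 4, 5, 6, 7, 9, 10, 12, 15}) = 1
G(45) = mex({0, 1, 2, 3, 4, 5, 6, 7, 9, 10, 12, 14}) = 8
G(46) = mex({0, 1, 3, 4, 5, 7, 8, 11, 12, 14}) = 2
G(47) = mex({0, 1, 2, 3, 4, 5, 6, 8, 9, 10, 11, 12}) = 7
G(48) = mex({0, 1, 2, 3, 5, 6, 7, 9, 10}) = 4
G(49) = mex({0, 2, 3, 4, 6, 7, 9, 10, 11, 12, 15}) = 1
G(50) = mex({0, 1, 4, 5, 6, 7, 9, 11, 12, 14, 15}) = 2
G(51) = mex({0, 1, 2, 3, 4, 5, 6, 7, 9, 12, 14, 15}) = 8
Therefore G(51) = 8.

8


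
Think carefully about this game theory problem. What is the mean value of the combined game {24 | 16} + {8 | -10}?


G1 = {24 | 16}, G2 = {8 | -10}
Each is a switch {a | b} with numbers a > b; its mean value is (a + b)/2, and mean value is additive over game sums: m(G1 + G2) = m(G1) + m(G2).
Mean of G1 = (24 + (16))/2 = 40/2 = 20
Mean of G2 = (8 + (-10))/2 = -2/2 = -1
Mean of G1 + G2 = 20 + -1 = 19

19


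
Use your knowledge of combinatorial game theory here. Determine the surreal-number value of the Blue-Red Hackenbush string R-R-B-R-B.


Edges (from ground): R-R-B-R-B
By Berlekamp's sign-expansion rule, a Blue-Red Hackenbush stalk has the value of the surreal number whose sign sequence is the edge sequence with B -> + and R -> -.
Sign sequence: --+-+
Trace the sign expansion in the surreal number tree, starting from 0:
Edge 1: R (sign -) -> bounds (-inf, 0), value = -1
Edge 2: R (sign -) -> bounds (-inf, -1), value = -2
Edge 3: B (sign +) -> bounds (-2, -1), value = -3/2
Edge 4: R (sign -) -> bounds (-2, -3/2), value = -7/4
Edge 5: B (sign +) -> bounds (-7/4, -3/2), value = -13/8
Game value = -13/8

-13/8


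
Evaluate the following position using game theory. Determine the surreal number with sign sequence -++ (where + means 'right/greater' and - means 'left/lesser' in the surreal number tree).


Sign expansion: -++
Rule: track bounds (lo, hi), initially (-inf, +inf). On '+', the current value becomes lo and we move to the simplest number in (value, hi): value + 1 if hi = +inf, otherwise the midpoint (value + hi)/2. On '-', the current value becomes hi and we move to value - 1 if lo = -inf, otherwise the midpoint (lo + value)/2.
Start at 0.
Step 1: sign = -, move left. Bounds: (-inf, 0). Value = -1
Step 2: sign = +, move right. Bounds: (-1, 0). Value = -1/2
Step 3: sign = +, move right. Bounds: (-1/2, 0). Value = -1/4
The surreal number with sign expansion -++ is -1/4.

-1/4


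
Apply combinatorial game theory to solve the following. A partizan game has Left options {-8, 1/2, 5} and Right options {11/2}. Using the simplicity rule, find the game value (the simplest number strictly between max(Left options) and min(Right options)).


Left options: {-8, 1/2, 5}, max = 5
Right options: {11/2}, min = 11/2
All options are numbers and max(Left) < min(Right), so by the simplicity theorem the value is the simplest (earliest-born) number strictly between 5 and 11/2.
No integer lies strictly between 5 and 11/2, so the value is the dyadic rational m/2^k in the interval with the smallest k (then m odd); search k = 1, 2, ...:
Denominator 2: no odd multiple of 1/2 lies strictly between 5 and 11/2.
Denominator 4: 21/4 lies strictly between 5 and 11/2 -- found.
The simplest number in the interval is 21/4.
Game value = 21/4

21/4


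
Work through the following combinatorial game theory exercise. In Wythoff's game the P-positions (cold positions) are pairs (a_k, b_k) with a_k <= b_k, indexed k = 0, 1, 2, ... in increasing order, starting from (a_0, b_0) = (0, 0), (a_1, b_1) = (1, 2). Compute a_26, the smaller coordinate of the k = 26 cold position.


By Wythoff's theorem, a_k = floor(k * phi) and b_k = floor(k * phi^2) = a_k + k, where phi = (1 + sqrt(5))/2 is the golden ratio.
phi = (1 + sqrt(5))/2 = 1.618034
k = 26
k * phi = 26 * 1.618034 = 42.068884
a_26 = floor(k * phi) = 42

42


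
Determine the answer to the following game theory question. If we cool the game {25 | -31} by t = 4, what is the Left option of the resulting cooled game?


Original game: {25 | -31} (a switch {a | b} with a > b).
Cooling by t (for t below the temperature (a - b)/2 = 28) taxes each move by t: {a | b} cooled by t is {a - t | b + t}.
Cooling amount: t = 4
Cooled Left option: 25 - 4 = 21
Cooled Right option: -31 + 4 = -27
Cooled game: {21 | -27}
Left option = 21

21


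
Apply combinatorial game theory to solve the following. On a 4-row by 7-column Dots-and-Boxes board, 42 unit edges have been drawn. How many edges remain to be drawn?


Grid: 4 x 7 boxes, i.e. 5 rows and 8 columns of dots.
Horizontal edges: (rows + 1) * cols = 5 * 7 = 35
Vertical edges: rows * (cols + 1) = 4 * 8 = 32
Total edges: 35 + 32 = 67
Edges drawn: 42
Remaining: 67 - 42 = 25

25


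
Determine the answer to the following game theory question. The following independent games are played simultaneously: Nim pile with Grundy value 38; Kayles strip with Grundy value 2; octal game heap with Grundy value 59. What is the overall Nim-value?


By the Sprague-Grundy theorem, the Grundy value of a sum of games is the XOR of individual Grundy values.
Nim pile: Grundy value = 38. Running XOR: 0 XOR 38 = 38
Kayles strip: Grundy value = 2. Running XOR: 38 XOR 2 = 36
octal game heap: Grundy value = 59. Running XOR: 36 XOR 59 = 31
The combined Grundy value is 31.

31


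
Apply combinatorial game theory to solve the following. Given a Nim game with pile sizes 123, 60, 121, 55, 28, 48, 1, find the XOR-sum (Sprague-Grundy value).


We need the XOR (exclusive or) of all pile sizes.
After XOR-ing pile 1 (size 123): 0 XOR 123 = 123
After XOR-ing pile 2 (size 60): 123 XOR 60 = 71
After XOR-ing pile 3 (size 121): 71 XOR 121 = 62
After XOR-ing pile 4 (size 55): 62 XOR 55 = 9
After XOR-ing pile 5 (size 28): 9 XOR 28 = 21
After XOR-ing pile 6 (size 48): 21 XOR 48 = 37
After XOR-ing pile 7 (size 1): 37 XOR 1 = 36
The Nim-value of this position is 36.

36


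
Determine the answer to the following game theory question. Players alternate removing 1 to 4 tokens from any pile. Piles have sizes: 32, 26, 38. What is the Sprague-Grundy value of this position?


Subtraction set: {1, 2, 3, 4}
For this subtraction set, G(n) = n mod 5 (period = max + 1 = 5).
Pile 1 (size 32): G(32) = 32 mod 5 = 2
Pile 2 (size 26): G(26) = 26 mod 5 = 1
Pile 3 (size 38): G(38) = 38 mod 5 = 3
Total Grundy value = XOR of all: 2 XOR 1 XOR 3 = 0

0


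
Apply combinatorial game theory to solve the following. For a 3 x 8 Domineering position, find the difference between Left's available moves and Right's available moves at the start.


Board is 3 x 8 (rows x cols).
Left (vertical) placements: (rows-1) * cols = 2 * 8 = 16
Right (horizontal) placements: rows * (cols-1) = 3 * 7 = 21
Advantage = Left - Right = 16 - 21 = -5

-5


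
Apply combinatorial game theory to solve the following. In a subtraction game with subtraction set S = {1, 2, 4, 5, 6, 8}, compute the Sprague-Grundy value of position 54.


The subtraction set is S = {1, 2, 4, 5, 6, 8}.
G(k) = mex{ G(k - s) : s in S, s <= k }. We compute iteratively: G(0) = 0.
G(1) = mex({0}) = 1
G(2) = mex({0, 1}) = 2
G(3) = mex({1, 2}) = 0
G(4) = mex({0, 2}) = 1
G(5) = mex({0, 1}) = 2
G(6) = mex({0, 1, 2}) = 3
G(7) = mex({0, 1, 2, 3}) = 4
G(8) = mex({0, 1, 2, 3, 4}) = 5
G(9) = mex({0, 1, 2, 4, 5}) = 3
G(10) = mex({1, 2, 3, 5}) = 0
G(11) = mex({0, 2, 3, 4}) = 1
G(12) = mex({0, 1, 3, 4, 5}) = 2
G(13) = mex({1, 2, 3, 4, 5}) = 0
G(14) = mex({0, 2, 3, 5}) = 1
G(15) = mex({0, 1, 3, 4}) = 2
G(16) = mex({0, 1, 2, 5}) = 3
G(17) = mex({0, 1, 2, 3}) = 4
Observe that G(10)..G(17) = 0, 1, 2, 0, 1, 2, 3, 4 repeats G(0)..G(7) = 0, 1, 2, 0, 1, 2, 3, 4.
For k >= max(S) = 8, G(k) is determined by the previous 8 values G(k-8)..G(k-1); a window of 8 consecutive values has recurred shifted by 10, so by induction G(k + 10) = G(k) for all k >= 0: the sequence is periodic from the start with period 10.
One period: G(0..9) = 0, 1, 2, 0, 1, 2, 3, 4, 5, 3.
54 mod 10 = 4, so G(54) = G(4) = 1.

1


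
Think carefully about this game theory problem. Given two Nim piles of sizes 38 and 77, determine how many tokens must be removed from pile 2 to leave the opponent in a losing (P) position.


Piles: 38 and 77
Current XOR: 38 XOR 77 = 107 (non-zero, so this is an N-position).
To make the XOR zero, we need to find a move that balances the piles.
For pile 2 (size 77): target = 77 XOR 107 = 38
We reduce pile 2 from 77 to 38.
Tokens removed: 77 - 38 = 39
Verification: 38 XOR 38 = 0

39


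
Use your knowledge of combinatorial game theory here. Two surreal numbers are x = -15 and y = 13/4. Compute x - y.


x = -15, y = 13/4
Converting to common denominator: 4
x = -60/4, y = 13/4
x - y = -15 - 13/4 = -73/4

-73/4


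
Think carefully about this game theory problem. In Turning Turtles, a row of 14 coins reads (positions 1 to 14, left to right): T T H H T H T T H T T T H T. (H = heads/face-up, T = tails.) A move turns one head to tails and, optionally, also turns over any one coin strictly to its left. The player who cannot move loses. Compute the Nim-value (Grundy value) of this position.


Coins: T T H H T H T T H T T T H T
Key fact: a single head at position k behaves exactly like a Nim heap of size k (turning it to T and optionally flipping a coin at j < k corresponds to moving the heap from k to j, or to 0), and heads combine as a disjunctive sum (two heads at the same place would cancel, matching j XOR j = 0). So the Nim-value is the XOR of the 1-indexed positions of the heads.
Face-up positions (1-indexed): [3, 4, 6, 9, 13]
XOR 0 with 3: 0 XOR 3 = 3
XOR 3 with 4: 3 XOR 4 = 7
XOR 7 with 6: 7 XOR 6 = 1
XOR 1 with 9: 1 XOR 9 = 8
XOR 8 with 13: 8 XOR 13 = 5
Nim-value = 5

5


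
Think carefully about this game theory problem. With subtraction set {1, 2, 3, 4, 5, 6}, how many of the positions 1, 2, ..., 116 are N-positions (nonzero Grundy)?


Subtraction set S = {1, 2, 3, 4, 5, 6}, so G(n) = n mod 7.
G(n) = 0 when n is a multiple of 7.
Multiples of 7 in [1, 116]: 16
N-positions (nonzero Grundy) = 116 - 16 = 100

100


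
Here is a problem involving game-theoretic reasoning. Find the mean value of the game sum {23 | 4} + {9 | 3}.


G1 = {23 | 4}, G2 = {9 | 3}
Each is a switch {a | b} with numbers a > b; its mean value is (a + b)/2, and mean value is additive over game sums: m(G1 + G2) = m(G1) + m(G2).
Mean of G1 = (23 + (4))/2 = 27/2 = 27/2
Mean of G2 = (9 + (3))/2 = 12/2 = 6
Mean of G1 + G2 = 27/2 + 6 = 39/2

39/2


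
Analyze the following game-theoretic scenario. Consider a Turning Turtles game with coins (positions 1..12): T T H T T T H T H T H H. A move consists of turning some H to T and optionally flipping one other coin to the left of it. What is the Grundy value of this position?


Coins: T T H T T T H T H T H H
Key fact: a single head at position k behaves exactly like a Nim heap of size k (turning it to T and optionally flipping a coin at j < k corresponds to moving the heap from k to j, or to 0), and heads combine as a disjunctive sum (two heads at the same place would cancel, matching j XOR j = 0). So the Nim-value is the XOR of the 1-indexed positions of the heads.
Face-up positions (1-indexed): [3, 7, 9, 11, 12]
XOR 0 with 3: 0 XOR 3 = 3
XOR 3 with 7: 3 XOR 7 = 4
XOR 4 with 9: 4 XOR 9 = 13
XOR 13 with 11: 13 XOR 11 = 6
XOR 6 with 12: 6 XOR 12 = 10
Nim-value = 10

10


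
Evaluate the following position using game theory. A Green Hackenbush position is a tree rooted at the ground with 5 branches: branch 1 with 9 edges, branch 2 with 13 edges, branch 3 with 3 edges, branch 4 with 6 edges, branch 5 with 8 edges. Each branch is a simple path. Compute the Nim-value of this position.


The tree has 5 branches from the ground vertex.
In Green Hackenbush, the Nim-value of a simple path of length k is k.
Branch 1: length 9, Nim-value = 9
Branch 2: length 13, Nim-value = 13
Branch 3: length 3, Nim-value = 3
Branch 4: length 6, Nim-value = 6
Branch 5: length 8, Nim-value = 8
Total Nim-value = XOR of all branch values:
0 XOR 9 = 9
9 XOR 13 = 4
4 XOR 3 = 7
7 XOR 6 = 1
1 XOR 8 = 9
Nim-value of the tree = 9

9


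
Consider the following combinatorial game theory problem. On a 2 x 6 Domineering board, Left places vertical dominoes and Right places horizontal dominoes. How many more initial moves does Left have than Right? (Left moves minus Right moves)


Board is 2 x 6 (rows x cols).
Left (vertical) placements: (rows-1) * cols = 1 * 6 = 6
Right (horizontal) placements: rows * (cols-1) = 2 * 5 = 10
Advantage = Left - Right = 6 - 10 = -4

-4


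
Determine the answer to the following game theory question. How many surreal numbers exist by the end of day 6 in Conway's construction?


Day 0: {|} = 0 is born. Count = 1.
Day n: the number of surreal numbers born by day n is 2^(n+1) - 1.
By day 0: 2^1 - 1 = 1
By day 1: 2^2 - 1 = 3
By day 2: 2^3 - 1 = 7
By day 3: 2^4 - 1 = 15
By day 4: 2^5 - 1 = 31
By day 5: 2^6 - 1 = 63
By day 6: 2^7 - 1 = 127
By day 6: 127 surreal numbers.

127


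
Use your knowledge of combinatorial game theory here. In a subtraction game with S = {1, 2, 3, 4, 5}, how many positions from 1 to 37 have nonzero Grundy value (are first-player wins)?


Subtraction set S = {1, 2, 3, 4, 5}, so G(n) = n mod 6.
G(n) = 0 when n is a multiple of 6.
Multiples of 6 in [1, 37]: 6
N-positions (nonzero Grundy) = 37 - 6 = 31

31


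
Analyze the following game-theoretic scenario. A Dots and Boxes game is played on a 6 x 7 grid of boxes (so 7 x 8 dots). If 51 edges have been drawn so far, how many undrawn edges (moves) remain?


Grid: 6 x 7 boxes, i.e. 7 rows and 8 columns of dots.
Horizontal edges: (rows + 1) * cols = 7 * 7 = 49
Vertical edges: rows * (cols + 1) = 6 * 8 = 48
Total edges: 49 + 48 = 97
Edges drawn: 51
Remaining: 97 - 51 = 46

46


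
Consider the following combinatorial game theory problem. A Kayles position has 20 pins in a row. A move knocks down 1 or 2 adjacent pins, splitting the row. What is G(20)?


Kayles: a move removes 1 or 2 adjacent pins from a contiguous row.
Removing pins from a row of k leaves two independent rows (a, b) with a + b = k - 1 (one pin) or a + b = k - 2 (two pins); an end removal gives a = 0.
By Sprague-Grundy, G(k) = mex{ G(a) XOR G(b) } over all these splits. G(0) = 0.
G(1): splits (0,0):0^0=0 -> mex({0}) = 1
G(2): splits (0,1):0^1=1 (0,0):0^0=0 -> mex({0, 1}) = 2
G(3): splits (0,2):0^2=2 (1,1):1^1=0 (0,1):0^1=1 -> mex({0, 1, 2}) = 3
G(4): splits (0,3):0^3=3 (1,2):1^2=3 (0,2):0^2=2 (1,1):1^1=0 -> mex({0, 2, 3}) = 1
G(5): splits (0,4):0^1=1 (1,3):1^3=2 (2,2):2^2=0 (0,3):0^3=3 (1,2):1^2=3 -> mex({0, 1, 2, 3}) = 4
G(6) = mex({0, 1, 2, 4}) = 3
G(7) = mex({0, 1, 3, 4, 5}) = 2
G(8) = mex({0, 2, 3, 5, 6}) = 1
G(9) = mex({0, 1, 2, 3, 6, 7}) = 4
G(10) = mex({0, 1, 3, 4, 5, 7}) = 2
G(11) = mex({0, 1, 2, 3, 4, 5}) = 6
G(12) = mex({0, 1, 2, 3, 5, 6, 7}) = 4
G(13) = mex({0, 2, 3, 4, 6, 7}) = 1
G(14) = mex({0, 1, 4, 5, 6, 7}) = 2
G(15) = mex({0, 1, 2, 3, 4, 5, 6}) = 7
G(16) = mex({0, 2, 3, 5, 6, 7}) = 1
G(17) = mex({0, 1, 2, 3, 5, 6, 7}) = 4
G(18) = mex({0, 1, 2, 4, 5, 6}) = 3
G(19) = mex({0, 1, 3, 4, 5, 7}) = 2
G(20) = mex({0, 2, 3, 4, 5, 6, 7}) = 1
Therefore G(20) = 1.

1


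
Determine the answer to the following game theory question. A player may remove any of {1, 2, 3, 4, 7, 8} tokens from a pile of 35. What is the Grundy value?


The subtraction set is S = {1, 2, 3, 4, 7, 8}.
G(k) = mex{ G(k - s) : s in S, s <= k }. We compute iteratively: G(0) = 0.
G(1) = mex({0}) = 1
G(2) = mex({0, 1}) = 2
G(3) = mex({0, 1, 2}) = 3
G(4) = mex({0, 1, 2, 3}) = 4
G(5) = mex({1, 2, 3, 4}) = 0
G(6) = mex({0, 2, 3, 4}) = 1
G(7) = mex({0, 1, 3, 4}) = 2
G(8) = mex({0, 1, 2, 4}) = 3
G(9) = mex({0, 1, 2, 3}) = 4
G(10) = mex({1, 2, 3, 4}) = 0
G(11) = mex({0, 2, 3, 4}) = 1
G(12) = mex({0, 1, 3, 4}) = 2
Observe that G(5)..G(12) = 0, 1, 2, 3, 4, 0, 1, 2 repeats G(0)..G(7) = 0, 1, 2, 3, 4, 0, 1, 2.
For k >= max(S) = 8, G(k) is determined by the previous 8 values G(k-8)..G(k-1); a window of 8 consecutive values has recurred shifted by 5, so by induction G(k + 5) = G(k) for all k >= 0: the sequence is periodic from the start with period 5.
One period: G(0..4) = 0, 1, 2, 3, 4.
35 mod 5 = 0, so G(35) = G(0) = 0.

0


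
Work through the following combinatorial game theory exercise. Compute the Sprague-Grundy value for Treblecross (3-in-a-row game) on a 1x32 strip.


Treblecross: place X on empty cells; 3-in-a-row wins.
Playing within two cells of an existing X lets the opponent win at once, so sensible play treats the cells i-2..i+2 around each X as dead. The player left with no safe cell loses, so this is a normal-play take-away game on strips of safe cells.
Placing X at cell i (0-indexed) of a strip of k safe cells leaves independent strips of sizes max(0, i-2) and max(0, k-i-3). Hence G(k) = mex{ G(max(0,i-2)) XOR G(max(0,k-i-3)) : 0 <= i < k }, with G(0) = 0.
G(1): splits (0,0):0^0=0 -> mex({0}) = 1
G(2): splits (0,0):0^0=0 -> mex({0}) = 1
G(3): splits (0,0):0^0=0 -> mex({0}) = 1
G(4): splits (0,1):0^1=1 (0,0):0^0=0 -> mex({0, 1}) = 2
G(5): splits (0,2):0^1=1 (0,1):0^1=1 (0,0):0^0=0 -> mex({0, 1}) = 2
G(6) = mex({1}) = 0
G(7) = mex({0, 1, 2}) = 3
G(8) = mex({0, 1, 2}) = 3
G(9) = mex({0, 2}) = 1
G(10) = mex({0, 2, 3}) = 1
G(11) = mex({0, 3}) = 1
G(12) = mex({1, 3}) = 0
G(13) = mex({0, 1, 2, 3}) = 4
G(14) = mex({0, 1, 2}) = 3
G(15) = mex({0, 1, 2}) = 3
G(16) = mex({0, 1, 2, 4}) = 3
G(17) = mex({0, 1, 3, 4}) = 2
G(18) = mex({0, 1, 3, 4}) = 2
G(19) = mex({0, 1, 3, 5}) = 2
G(20) = mex({0, 1, 2, 3, 5}) = 4
G(21) = mex({0, 1, 2, 3, 5}) = 4
G(22) = mex({1, 2, 6}) = 0
G(23) = mex({0, 1, 2, 3, 4, 6}) = 5
G(24) = mex({0, 1, 2, 3, 4}) = 5
G(25) = mex({0, 1, 3, 4, 7}) = 2
G(26) = mex({0, 1, 3, 4, 5, 7}) = 2
G(27) = mex({0, 1, 3, 5}) = 2
G(28) = mex({0, 1, 2, 5}) = 3
G(29) = mex({0, 1, 2, 4, 5, 6}) = 3
G(30) = mex({1, 2, 4, 6}) = 0
G(31) = mex({0, 1, 2, 3, 4, 6}) = 5
G(32) = mex({1, 2, 3, 4, 7}) = 0
Therefore G(32) = 0.

0


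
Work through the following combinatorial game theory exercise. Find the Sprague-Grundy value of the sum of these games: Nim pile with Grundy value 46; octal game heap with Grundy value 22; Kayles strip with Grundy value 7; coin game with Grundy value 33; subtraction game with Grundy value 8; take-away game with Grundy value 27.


By the Sprague-Grundy theorem, the Grundy value of a sum of games is the XOR of individual Grundy values.
Nim pile: Grundy value = 46. Running XOR: 0 XOR 46 = 46
octal game heap: Grundy value = 22. Running XOR: 46 XOR 22 = 56
Kayles strip: Grundy value = 7. Running XOR: 56 XOR 7 = 63
coin game: Grundy value = 33. Running XOR: 63 XOR 33 = 30
subtraction game: Grundy value = 8. Running XOR: 30 XOR 8 = 22
take-away game: Grundy value = 27. Running XOR: 22 XOR 27 = 13
The combined Grundy value is 13.

13


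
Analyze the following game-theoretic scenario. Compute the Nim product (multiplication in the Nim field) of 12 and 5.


Nim multiplication is bilinear over XOR: (u XOR v) * w = (u*w) XOR (v*w).
So we split each operand into its bit components and XOR the pairwise Nim products.
12 = 4 + 8 (as XOR of powers of 2).
5 = 1 + 4 (as XOR of powers of 2).
Using the standard Nim-product table on single bits:
  2*2 = 3,   2*4 = 8,   2*8 = 12,
  4*4 = 6,   4*8 = 11,  8*8 = 13,
and  1*x = x (identity), k*l = l*k (commutative).
Pairwise Nim products:
  4 * 1 = 4
  4 * 4 = 6
  8 * 1 = 8
  8 * 4 = 11
XOR them: 4 XOR 6 XOR 8 XOR 11 = 1.
Result: 12 * 5 = 1 (in Nim).

1


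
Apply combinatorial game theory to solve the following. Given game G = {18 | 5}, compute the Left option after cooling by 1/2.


Original game: {18 | 5} (a switch {a | b} with a > b).
Cooling by t (for t below the temperature (a - b)/2 = 13/2) taxes each move by t: {a | b} cooled by t is {a - t | b + t}.
Cooling amount: t = 1/2
Cooled Left option: 18 - 1/2 = 35/2
Cooled Right option: 5 + 1/2 = 11/2
Cooled game: {35/2 | 11/2}
Left option = 35/2

35/2


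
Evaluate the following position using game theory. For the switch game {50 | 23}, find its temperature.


The game is {50 | 23}, a switch {a | b} with numbers a > b.
Cooling {a | b} by t gives {a - t | b + t}, which stops being hot when a - t = b + t, i.e. at t = (a - b)/2. So the temperature of a switch is (a - b)/2.
Temperature = (Left option - Right option) / 2
= (50 - (23)) / 2
= 27 / 2
= 27/2

27/2


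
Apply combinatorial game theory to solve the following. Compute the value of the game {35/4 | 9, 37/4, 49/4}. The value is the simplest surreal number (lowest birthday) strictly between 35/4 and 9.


Left options: {35/4}, max = 35/4
Right options: {9, 37/4, 49/4}, min = 9
All options are numbers and max(Left) < min(Right), so by the simplicity theorem the value is the simplest (earliest-born) number strictly between 35/4 and 9.
No integer lies strictly between 35/4 and 9, so the value is the dyadic rational m/2^k in the interval with the smallest k (then m odd); search k = 1, 2, ...:
Denominator 2: no odd multiple of 1/2 lies strictly between 35/4 and 9.
Denominator 4: no odd multiple of 1/4 lies strictly between 35/4 and 9.
Denominator 8: 71/8 lies strictly between 35/4 and 9 -- found.
The simplest number in the interval is 71/8.
Game value = 71/8

71/8


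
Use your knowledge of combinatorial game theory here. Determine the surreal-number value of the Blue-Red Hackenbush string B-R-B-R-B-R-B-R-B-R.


Edges (from ground): B-R-B-R-B-R-B-R-B-R
By Berlekamp's sign-expansion rule, a Blue-Red Hackenbush stalk has the value of the surreal number whose sign sequence is the edge sequence with B -> + and R -> -.
Sign sequence: +-+-+-+-+-
Trace the sign expansion in the surreal number tree, starting from 0:
Edge 1: B (sign +) -> bounds (0, +inf), value = 1
Edge 2: R (sign -) -> bounds (0, 1), value = 1/2
Edge 3: B (sign +) -> bounds (1/2, 1), value = 3/4
Edge 4: R (sign -) -> bounds (1/2, 3/4), value = 5/8
Edge 5: B (sign +) -> bounds (5/8, 3/4), value = 11/16
Edge 6: R (sign -) -> bounds (5/8, 11/16), value = 21/32
Edge 7: B (sign +) -> bounds (21/32, 11/16), value = 43/64
Edge 8: R (sign -) -> bounds (21/32, 43/64), value = 85/128
Edge 9: B (sign +) -> bounds (85/128, 43/64), value = 171/256
Edge 10: R (sign -) -> bounds (85/128, 171/256), value = 341/512
Game value = 341/512

341/512


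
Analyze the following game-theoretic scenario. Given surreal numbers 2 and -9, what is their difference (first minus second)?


x = 2, y = -9
x - y = 2 - -9 = 11

11


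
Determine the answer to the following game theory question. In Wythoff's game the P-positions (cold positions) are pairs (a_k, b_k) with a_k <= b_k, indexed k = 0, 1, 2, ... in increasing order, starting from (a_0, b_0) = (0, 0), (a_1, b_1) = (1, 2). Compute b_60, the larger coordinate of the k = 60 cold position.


By Wythoff's theorem, a_k = floor(k * phi) and b_k = floor(k * phi^2) = a_k + k, where phi = (1 + sqrt(5))/2 is the golden ratio.
phi = (1 + sqrt(5))/2 = 1.618034
phi^2 = phi + 1 = 2.618034
k = 60
k * phi^2 = 60 * 2.618034 = 157.082039
b_60 = floor(k * phi^2) = 157 (check: a_60 + k = 97 + 60 = 157)

157


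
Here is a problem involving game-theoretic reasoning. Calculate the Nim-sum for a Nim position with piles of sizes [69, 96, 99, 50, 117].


We need the XOR (exclusive or) of all pile sizes.
After XOR-ing pile 1 (size 69): 0 XOR 69 = 69
After XOR-ing pile 2 (size 96): 69 XOR 96 = 37
After XOR-ing pile 3 (size 99): 37 XOR 99 = 70
After XOR-ing pile 4 (size 50): 70 XOR 50 = 116
After XOR-ing pile 5 (size 117): 116 XOR 117 = 1
The Nim-value of this position is 1.

1


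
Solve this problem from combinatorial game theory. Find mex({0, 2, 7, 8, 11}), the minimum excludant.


Set = {0, 2, 7, 8, 11}
0 is in the set.
1 is NOT in the set. This is the mex.
mex = 1

1


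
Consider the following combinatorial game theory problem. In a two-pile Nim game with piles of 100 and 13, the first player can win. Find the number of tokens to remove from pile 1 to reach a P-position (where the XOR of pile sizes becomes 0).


Piles: 100 and 13
Current XOR: 100 XOR 13 = 105 (non-zero, so this is an N-position).
To make the XOR zero, we need to find a move that balances the piles.
For pile 1 (size 100): target = 100 XOR 105 = 13
We reduce pile 1 from 100 to 13.
Tokens removed: 100 - 13 = 87
Verification: 13 XOR 13 = 0

87


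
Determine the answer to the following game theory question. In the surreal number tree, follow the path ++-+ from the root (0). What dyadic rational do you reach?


Sign expansion: ++-+
Rule: track bounds (lo, hi), initially (-inf, +inf). On '+', the current value becomes lo and we move to the simplest number in (value, hi): value + 1 if hi = +inf, otherwise the midpoint (value + hi)/2. On '-', the current value becomes hi and we move to value - 1 if lo = -inf, otherwise the midpoint (lo + value)/2.
Start at 0.
Step 1: sign = +, move right. Bounds: (0, +inf). Value = 1
Step 2: sign = +, move right. Bounds: (1, +inf). Value = 2
Step 3: sign = -, move left. Bounds: (1, 2). Value = 3/2
Step 4: sign = +, move right. Bounds: (3/2, 2). Value = 7/4
The surreal number with sign expansion ++-+ is 7/4.

7/4


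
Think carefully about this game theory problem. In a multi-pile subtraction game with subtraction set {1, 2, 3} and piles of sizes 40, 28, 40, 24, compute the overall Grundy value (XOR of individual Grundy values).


Subtraction set: {1, 2, 3}
For this subtraction set, G(n) = n mod 4 (period = max + 1 = 4).
Pile 1 (size 40): G(40) = 40 mod 4 = 0
Pile 2 (size 28): G(28) = 28 mod 4 = 0
Pile 3 (size 40): G(40) = 40 mod 4 = 0
Pile 4 (size 24): G(24) = 24 mod 4 = 0
Total Grundy value = XOR of all: 0 XOR 0 XOR 0 XOR 0 = 0

0


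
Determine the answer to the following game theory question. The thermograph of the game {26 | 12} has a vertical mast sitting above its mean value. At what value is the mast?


Game = {26 | 12}, a switch {a | b} with numbers a > b.
Its thermograph has left wall a - t and right wall b + t, which meet at t = (a - b)/2, where both equal (a + b)/2. So the mast (mean value) is at (a + b)/2.
Mean = (26 + (12))/2 = 38/2 = 19

19


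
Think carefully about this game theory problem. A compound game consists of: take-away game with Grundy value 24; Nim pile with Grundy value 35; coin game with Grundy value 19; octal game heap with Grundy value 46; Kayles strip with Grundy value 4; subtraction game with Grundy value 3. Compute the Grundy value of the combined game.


By the Sprague-Grundy theorem, the Grundy value of a sum of games is the XOR of individual Grundy values.
take-away game: Grundy value = 24. Running XOR: 0 XOR 24 = 24
Nim pile: Grundy value = 35. Running XOR: 24 XOR 35 = 59
coin game: Grundy value = 19. Running XOR: 59 XOR 19 = 40
octal game heap: Grundy value = 46. Running XOR: 40 XOR 46 = 6
Kayles strip: Grundy value = 4. Running XOR: 6 XOR 4 = 2
subtraction game: Grundy value = 3. Running XOR: 2 XOR 3 = 1
The combined Grundy value is 1.

1


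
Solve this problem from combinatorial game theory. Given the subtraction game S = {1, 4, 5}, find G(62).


The subtraction set is S = {1, 4, 5}.
G(k) = mex{ G(k - s) : s in S, s <= k }. We compute iteratively: G(0) = 0.
G(1) = mex({0}) = 1
G(2) = mex({1}) = 0
G(3) = mex({0}) = 1
G(4) = mex({0, 1}) = 2
G(5) = mex({0, 1, 2}) = 3
G(6) = mex({0, 1, 3}) = 2
G(7) = mex({0, 1, 2}) = 3
G(8) = mex({1, 2, 3}) = 0
G(9) = mex({0, 2, 3}) = 1
G(10) = mex({1, 2, 3}) = 0
G(11) = mex({0, 2, 3}) = 1
G(12) = mex({0, 1, 3}) = 2
Observe that G(8)..G(12) = 0, 1, 0, 1, 2 repeats G(0)..G(4) = 0, 1, 0, 1, 2.
For k >= max(S) = 5, G(k) is determined by the previous 5 values G(k-5)..G(k-1); a window of 5 consecutive values has recurred shifted by 8, so by induction G(k + 8) = G(k) for all k >= 0: the sequence is periodic from the start with period 8.
One period: G(0..7) = 0, 1, 0, 1, 2, 3, 2, 3.
62 mod 8 = 6, so G(62) = G(6) = 2.

2


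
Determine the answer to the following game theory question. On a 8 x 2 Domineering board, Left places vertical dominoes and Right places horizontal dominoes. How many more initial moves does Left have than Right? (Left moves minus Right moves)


Board is 8 x 2 (rows x cols).
Left (vertical) placements: (rows-1) * cols = 7 * 2 = 14
Right (horizontal) placements: rows * (cols-1) = 8 * 1 = 8
Advantage = Left - Right = 14 - 8 = 6

6


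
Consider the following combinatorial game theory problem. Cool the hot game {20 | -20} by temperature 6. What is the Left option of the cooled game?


Original game: {20 | -20} (a switch {a | b} with a > b).
Cooling by t (for t below the temperature (a - b)/2 = 20) taxes each move by t: {a | b} cooled by t is {a - t | b + t}.
Cooling amount: t = 6
Cooled Left option: 20 - 6 = 14
Cooled Right option: -20 + 6 = -14
Cooled game: {14 | -14}
Left option = 14

14


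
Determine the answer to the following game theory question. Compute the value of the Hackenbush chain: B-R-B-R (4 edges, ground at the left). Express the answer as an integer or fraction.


Edges (from ground): B-R-B-R
By Berlekamp's sign-expansion rule, a Blue-Red Hackenbush stalk has the value of the surreal number whose sign sequence is the edge sequence with B -> + and R -> -.
Sign sequence: +-+-
Trace the sign expansion in the surreal number tree, starting from 0:
Edge 1: B (sign +) -> bounds (0, +inf), value = 1
Edge 2: R (sign -) -> bounds (0, 1), value = 1/2
Edge 3: B (sign +) -> bounds (1/2, 1), value = 3/4
Edge 4: R (sign -) -> bounds (1/2, 3/4), value = 5/8
Game value = 5/8

5/8


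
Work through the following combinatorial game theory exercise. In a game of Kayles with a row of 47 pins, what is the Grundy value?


Kayles: a move removes 1 or 2 adjacent pins from a contiguous row.
Removing pins from a row of k leaves two independent rows (a, b) with a + b = k - 1 (one pin) or a + b = k - 2 (two pins); an end removal gives a = 0.
By Sprague-Grundy, G(k) = mex{ G(a) XOR G(b) } over all these splits. G(0) = 0.
G(1): splits (0,0):0^0=0 -> mex({0}) = 1
G(2): splits (0,1):0^1=1 (0,0):0^0=0 -> mex({0, 1}) = 2
G(3): splits (0,2):0^2=2 (1,1):1^1=0 (0,1):0^1=1 -> mex({0, 1, 2}) = 3
G(4): splits (0,3):0^3=3 (1,2):1^2=3 (0,2):0^2=2 (1,1):1^1=0 -> mex({0, 2, 3}) = 1
G(5): splits (0,4):0^1=1 (1,3):1^3=2 (2,2):2^2=0 (0,3):0^3=3 (1,2):1^2=3 -> mex({0, 1, 2, 3}) = 4
G(6) = mex({0, 1, 2, 4}) = 3
G(7) = mex({0, 1, 3, 4, 5}) = 2
G(8) = mex({0, 2, 3, 5, 6}) = 1
G(9) = mex({0, 1, 2, 3, 6, 7}) = 4
G(10) = mex({0, 1, 3, 4, 5, 7}) = 2
G(11) = mex({0, 1, 2, 3, 4, 5}) = 6
G(12) = mex({0, 1, 2, 3, 5, 6, 7}) = 4
G(13) = mex({0, 2, 3, 4, 6, 7}) = 1
G(14) = mex({0, 1, 4, 5, 6, 7}) = 2
G(15) = mex({0, 1, 2, 3, 4, 5, 6}) = 7
G(16) = mex({0, 2, 3, 5, 6, 7}) = 1
G(17) = mex({0, 1, 2, 3, 5, 6, 7}) = 4
G(18) = mex({0, 1, 2, 4, 5, 6}) = 3
G(19) = mex({0, 1, 3, 4, 5, 7}) = 2
G(20) = mex({0, 2, 3, 4, 5, 6, 7}) = 1
G(21) = mex({0, 1, 2, 3, 5, 6, 7}) = 4
G(22) = mex({0, 1, 2, 3, 4, 5, 7}) = 6
G(23) = mex({0, 1, 2, 3, 4, 5, 6}) = 7
G(24) = mex({0, 1, 2, 3, 5, 6, 7}) = 4
G(25) = mex({0, 2, 3, 4, 6, 7}) = 1
G(26) = mex({0, 1, 3, 4, 5, 6, 7}) = 2
G(27) = mex({0, 1, 2, 3, 4, 5, 6, 7}) = 8
G(28) = mex({0, 1, 2, 3, 4, 6, 7, 8}) = 5
G(29) = mex({0, 1, 2, 3, 5, 6, 7, 8, 9}) = 4
G(30) = mex({0, 1, 2, 3, 4, 5, 6, 9, 10}) = 7
G(31) = mex({0, 1, 3, 4, 5, 7, 10, 11}) = 2
G(32) = mex({0, 2, 3, 4, 5, 6, 7, 9, 11}) = 1
G(33) = mex({0, 1, 2, 3, 4, 5, 6, 7, 9, 12}) = 8
G(34) = mex({0, 1, 2, 3, 4, 5, 7, 8, 11, 12}) = 6
G(35) = mex({0, 1, 2, 3, 4, 5, 6, 8, 9, 10, 11}) = 7
G(36) = mex({0, 1, 2, 3, 5, 6, 7, 9, 10}) = 4
G(37) = mex({0, 2, 3, 4, 6, 7, 9, 10, 11, 12}) = 1
G(38) = mex({0, 1, 3, 4, 5, 6, 7, 9, 10, 11, 12}) = 2
G(39) = mex({0, 1, 2, 4, 5, 6, 7, 9, 10, 12, 14}) = 3
G(40) = mex({0, 2, 3, 4, 6, 7, 11, 12, 14}) = 1
G(41) = mex({0, 1, 2, 3, 5, 6, 7, 9, 10, 11, 12}) = 4
G(42) = mex({0, 1, 2, 3, 4, 5, 6, 9, 10}) = 7
G(43) = mex({0, 1, 3, 4, 5, 7, 9, 10, 12, 15}) = 2
G(44) = mex({0, 2, 3, 4, 5, 6, 7, 9, 10, 12, 15}) = 1
G(45) = mex({0, 1, 2, 3, 4, 5, 6, 7, 9, 10, 12, 14}) = 8
G(46) = mex({0, 1, 3, 4, 5, 7, 8, 11, 12, 14}) = 2
G(47) = mex({0, 1, 2, 3, 4, 5, 6, 8, 9, 10, 11, 12}) = 7
Therefore G(47) = 7.

7


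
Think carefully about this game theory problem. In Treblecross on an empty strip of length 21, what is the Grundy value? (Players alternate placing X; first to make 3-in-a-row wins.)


Treblecross: place X on empty cells; 3-in-a-row wins.
Playing within two cells of an existing X lets the opponent win at once, so sensible play treats the cells i-2..i+2 around each X as dead. The player left with no safe cell loses, so this is a normal-play take-away game on strips of safe cells.
Placing X at cell i (0-indexed) of a strip of k safe cells leaves independent strips of sizes max(0, i-2) and max(0, k-i-3). Hence G(k) = mex{ G(max(0,i-2)) XOR G(max(0,k-i-3)) : 0 <= i < k }, with G(0) = 0.
G(1): splits (0,0):0^0=0 -> mex({0}) = 1
G(2): splits (0,0):0^0=0 -> mex({0}) = 1
G(3): splits (0,0):0^0=0 -> mex({0}) = 1
G(4): splits (0,1):0^1=1 (0,0):0^0=0 -> mex({0, 1}) = 2
G(5): splits (0,2):0^1=1 (0,1):0^1=1 (0,0):0^0=0 -> mex({0, 1}) = 2
G(6) = mex({1}) = 0
G(7) = mex({0, 1, 2}) = 3
G(8) = mex({0, 1, 2}) = 3
G(9) = mex({0, 2}) = 1
G(10) = mex({0, 2, 3}) = 1
G(11) = mex({0, 3}) = 1
G(12) = mex({1, 3}) = 0
G(13) = mex({0, 1, 2, 3}) = 4
G(14) = mex({0, 1, 2}) = 3
G(15) = mex({0, 1, 2}) = 3
G(16) = mex({0, 1, 2, 4}) = 3
G(17) = mex({0, 1, 3, 4}) = 2
G(18) = mex({0, 1, 3, 4}) = 2
G(19) = mex({0, 1, 3, 5}) = 2
G(20) = mex({0, 1, 2, 3, 5}) = 4
G(21) = mex({0, 1, 2, 3, 5}) = 4
Therefore G(21) = 4.

4
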